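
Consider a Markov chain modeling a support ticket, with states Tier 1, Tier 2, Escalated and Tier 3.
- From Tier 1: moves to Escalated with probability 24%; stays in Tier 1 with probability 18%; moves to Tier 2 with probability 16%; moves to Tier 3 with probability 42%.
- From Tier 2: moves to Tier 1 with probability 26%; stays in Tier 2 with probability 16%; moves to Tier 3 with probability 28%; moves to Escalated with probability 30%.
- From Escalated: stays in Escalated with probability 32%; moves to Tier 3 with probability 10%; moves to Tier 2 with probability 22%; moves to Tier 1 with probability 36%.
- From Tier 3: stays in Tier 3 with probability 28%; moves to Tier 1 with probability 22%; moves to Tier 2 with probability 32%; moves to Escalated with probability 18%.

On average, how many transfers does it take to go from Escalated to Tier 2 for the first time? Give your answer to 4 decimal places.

4.4176

Let t(s) be the expected number of transfers to first reach Tier 2 from state s, with t(Tier 2) = 0. Conditioning on the first transfer:
t(Tier 1) = 1 + 0.18·t(Tier 1) + 0.24·t(Escalated) + 0.42·t(Tier 3)
t(Escalated) = 1 + 0.36·t(Tier 1) + 0.32·t(Escalated) + 0.1·t(Tier 3)
t(Tier 3) = 1 + 0.22·t(Tier 1) + 0.18·t(Escalated) + 0.28·t(Tier 3)
Solving: t(Tier 1) = 4.4926, t(Escalated) = 4.4176, t(Tier 3) = 3.8660.
Expected transfers from Escalated to Tier 2: 4.4176.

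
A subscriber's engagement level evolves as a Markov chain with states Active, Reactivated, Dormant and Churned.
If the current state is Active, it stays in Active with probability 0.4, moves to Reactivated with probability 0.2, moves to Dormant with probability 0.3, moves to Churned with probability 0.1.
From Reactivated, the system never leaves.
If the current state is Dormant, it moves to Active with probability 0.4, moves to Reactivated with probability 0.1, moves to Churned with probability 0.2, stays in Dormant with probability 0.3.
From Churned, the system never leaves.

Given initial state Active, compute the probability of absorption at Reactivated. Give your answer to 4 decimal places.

0.5667

Let h(s) be the probability of absorption at Reactivated starting from transient state s. Then h(Reactivated) = 1 and h(Churned) = 0. By first-step analysis:
h(Active) = 0.4·h(Active) + 0.2·1 + 0.3·h(Dormant) + 0.1·0
h(Dormant) = 0.4·h(Active) + 0.1·1 + 0.3·h(Dormant) + 0.2·0
Solving: h(Active) = 0.5667, h(Dormant) = 0.4667.
Starting from Active, the probability is 0.5667.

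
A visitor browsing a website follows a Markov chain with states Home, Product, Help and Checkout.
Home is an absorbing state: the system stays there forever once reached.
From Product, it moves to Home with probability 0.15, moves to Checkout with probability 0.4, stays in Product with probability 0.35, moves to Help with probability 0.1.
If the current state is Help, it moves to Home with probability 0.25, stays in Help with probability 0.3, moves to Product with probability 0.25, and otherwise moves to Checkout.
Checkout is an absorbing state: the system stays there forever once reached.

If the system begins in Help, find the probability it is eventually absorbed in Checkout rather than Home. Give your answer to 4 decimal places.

0.5349

Let h(s) be the probability of absorption at Checkout starting from transient state s. Then h(Checkout) = 1 and h(Home) = 0. By first-step analysis:
h(Product) = 0.15·0 + 0.35·h(Product) + 0.1·h(Help) + 0.4·1
h(Help) = 0.25·0 + 0.25·h(Product) + 0.3·h(Help) + 0.2·1
Solving: h(Product) = 0.6977, h(Help) = 0.5349.
Starting from Help, the probability is 0.5349.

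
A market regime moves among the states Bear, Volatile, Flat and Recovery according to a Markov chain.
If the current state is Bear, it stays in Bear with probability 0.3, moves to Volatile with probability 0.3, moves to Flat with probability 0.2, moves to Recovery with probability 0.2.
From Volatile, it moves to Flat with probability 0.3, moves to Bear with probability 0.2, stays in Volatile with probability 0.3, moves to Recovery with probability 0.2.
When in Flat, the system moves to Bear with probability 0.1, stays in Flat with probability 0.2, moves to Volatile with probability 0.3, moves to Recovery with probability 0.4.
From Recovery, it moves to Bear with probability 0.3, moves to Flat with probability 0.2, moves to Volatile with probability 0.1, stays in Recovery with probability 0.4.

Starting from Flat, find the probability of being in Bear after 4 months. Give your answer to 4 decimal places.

0.2320

Propagate the distribution vector 4 months from Flat.
After 0 months: (0.0000, 0.0000, 1.0000, 0.0000)
After 1 month: (0.1000, 0.3000, 0.2000, 0.4000)
After 2 months: (0.2300, 0.2200, 0.2300, 0.3200)
After 3 months: (0.2320, 0.2360, 0.2220, 0.3100)
After 4 months: (0.2320, 0.2380, 0.2236, 0.3064)
P(in Bear after 4 months) = 0.2320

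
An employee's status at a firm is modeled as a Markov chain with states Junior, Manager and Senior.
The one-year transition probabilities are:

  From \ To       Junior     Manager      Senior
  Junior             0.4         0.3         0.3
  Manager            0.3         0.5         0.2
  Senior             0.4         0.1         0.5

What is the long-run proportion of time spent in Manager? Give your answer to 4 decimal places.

Let the stationary distribution be π with π = πP and π_1 + π_2 + π_3 = 1.
π_1 = 0.4·π_1 + 0.3·π_2 + 0.4·π_3
π_2 = 0.3·π_1 + 0.5·π_2 + 0.1·π_3
Solving with the normalization constraint gives π = (0.3710, 0.2903, 0.3387).
So the stationary probability of Manager is 0.2903.

0.2903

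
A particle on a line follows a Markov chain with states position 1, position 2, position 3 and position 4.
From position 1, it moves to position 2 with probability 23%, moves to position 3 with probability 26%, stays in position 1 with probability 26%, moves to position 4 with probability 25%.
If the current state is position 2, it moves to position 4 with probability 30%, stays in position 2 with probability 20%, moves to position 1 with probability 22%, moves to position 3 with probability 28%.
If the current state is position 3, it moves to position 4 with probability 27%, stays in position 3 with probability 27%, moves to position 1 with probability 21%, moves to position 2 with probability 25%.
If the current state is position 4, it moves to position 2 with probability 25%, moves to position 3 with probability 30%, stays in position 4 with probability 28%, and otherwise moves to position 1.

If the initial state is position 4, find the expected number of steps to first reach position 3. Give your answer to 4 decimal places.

3.4804

Let t(s) be the expected number of steps to first reach position 3 from state s, with t(position 3) = 0. Conditioning on the first step:
t(position 1) = 1 + 0.26·t(position 1) + 0.23·t(position 2) + 0.25·t(position 4)
t(position 2) = 1 + 0.22·t(position 1) + 0.2·t(position 2) + 0.3·t(position 4)
t(position 4) = 1 + 0.17·t(position 1) + 0.25·t(position 2) + 0.28·t(position 4)
Solving: t(position 1) = 3.6317, t(position 2) = 3.5539, t(position 4) = 3.4804.
Expected steps from position 4 to position 3: 3.4804.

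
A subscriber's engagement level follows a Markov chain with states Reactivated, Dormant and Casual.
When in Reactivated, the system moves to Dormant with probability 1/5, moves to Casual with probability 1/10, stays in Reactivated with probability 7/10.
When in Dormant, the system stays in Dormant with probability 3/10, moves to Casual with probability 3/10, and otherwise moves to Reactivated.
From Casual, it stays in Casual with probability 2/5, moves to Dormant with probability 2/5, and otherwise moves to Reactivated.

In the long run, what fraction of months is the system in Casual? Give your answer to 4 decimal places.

Let the stationary distribution be π with π = πP and π_1 + π_2 + π_3 = 1.
π_1 = 0.7·π_1 + 0.4·π_2 + 0.2·π_3
π_2 = 0.2·π_1 + 0.3·π_2 + 0.4·π_3
Solving with the normalization constraint gives π = (0.5085, 0.2712, 0.2203).
So the stationary probability of Casual is 0.2203.

0.2203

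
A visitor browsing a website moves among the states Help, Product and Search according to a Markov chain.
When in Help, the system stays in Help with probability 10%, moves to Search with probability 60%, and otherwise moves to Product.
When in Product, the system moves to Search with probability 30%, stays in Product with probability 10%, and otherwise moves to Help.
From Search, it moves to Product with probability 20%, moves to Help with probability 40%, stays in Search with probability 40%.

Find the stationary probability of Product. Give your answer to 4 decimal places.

0.2128

Let the stationary distribution be π with π = πP and π_1 + π_2 + π_3 = 1.
π_1 = 0.1·π_1 + 0.6·π_2 + 0.4·π_3
π_2 = 0.3·π_1 + 0.1·π_2 + 0.2·π_3
Solving with the normalization constraint gives π = (0.3404, 0.2128, 0.4468).
So the stationary probability of Product is 0.2128.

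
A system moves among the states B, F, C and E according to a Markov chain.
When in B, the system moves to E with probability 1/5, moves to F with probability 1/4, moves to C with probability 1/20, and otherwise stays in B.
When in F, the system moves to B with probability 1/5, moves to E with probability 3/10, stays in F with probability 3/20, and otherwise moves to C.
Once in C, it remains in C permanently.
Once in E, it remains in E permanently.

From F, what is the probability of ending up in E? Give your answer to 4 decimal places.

Let h(s) be the probability of absorption at E starting from transient state s. Then h(E) = 1 and h(C) = 0. By first-step analysis:
h(B) = 0.5·h(B) + 0.25·h(F) + 0.05·0 + 0.2·1
h(F) = 0.2·h(B) + 0.15·h(F) + 0.35·0 + 0.3·1
Solving: h(B) = 0.6533, h(F) = 0.5067.
Starting from F, the probability is 0.5067.

0.5067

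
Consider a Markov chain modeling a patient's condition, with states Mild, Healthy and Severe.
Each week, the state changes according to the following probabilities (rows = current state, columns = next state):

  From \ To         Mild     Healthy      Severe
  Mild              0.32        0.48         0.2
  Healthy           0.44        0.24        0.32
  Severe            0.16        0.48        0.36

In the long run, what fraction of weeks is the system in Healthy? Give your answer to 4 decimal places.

Let the stationary distribution be π with π = πP and π_1 + π_2 + π_3 = 1.
π_1 = 0.32·π_1 + 0.44·π_2 + 0.16·π_3
π_2 = 0.48·π_1 + 0.24·π_2 + 0.48·π_3
Solving with the normalization constraint gives π = (0.3195, 0.3871, 0.2934).
So the stationary probability of Healthy is 0.3871.

0.3871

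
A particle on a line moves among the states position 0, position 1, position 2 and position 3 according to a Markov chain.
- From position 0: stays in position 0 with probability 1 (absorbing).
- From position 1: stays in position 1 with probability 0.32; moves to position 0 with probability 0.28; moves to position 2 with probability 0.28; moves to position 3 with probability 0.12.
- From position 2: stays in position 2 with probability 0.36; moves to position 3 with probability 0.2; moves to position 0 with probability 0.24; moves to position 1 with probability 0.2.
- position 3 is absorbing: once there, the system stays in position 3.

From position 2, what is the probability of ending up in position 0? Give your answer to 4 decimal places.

Let h(s) be the probability of absorption at position 0 starting from transient state s. Then h(position 0) = 1 and h(position 3) = 0. By first-step analysis:
h(position 1) = 0.28·1 + 0.32·h(position 1) + 0.28·h(position 2) + 0.12·0
h(position 2) = 0.24·1 + 0.2·h(position 1) + 0.36·h(position 2) + 0.2·0
Solving: h(position 1) = 0.6498, h(position 2) = 0.5781.
Starting from position 2, the probability is 0.5781.

0.5781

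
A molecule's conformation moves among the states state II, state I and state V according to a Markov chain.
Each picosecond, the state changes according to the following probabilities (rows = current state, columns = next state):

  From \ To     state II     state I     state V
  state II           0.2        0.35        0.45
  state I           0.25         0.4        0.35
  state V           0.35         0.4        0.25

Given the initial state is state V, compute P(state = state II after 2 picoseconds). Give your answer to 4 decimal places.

Sum over the intermediate state after 1 picosecond:
P = P(state V→state II)·P(state II→state II) + P(state V→state I)·P(state I→state II) + P(state V→state V)·P(state V→state II)
  = 0.35×0.2 + 0.4×0.25 + 0.25×0.35
  = 0.0700 + 0.1000 + 0.0875 = 0.2575

0.2575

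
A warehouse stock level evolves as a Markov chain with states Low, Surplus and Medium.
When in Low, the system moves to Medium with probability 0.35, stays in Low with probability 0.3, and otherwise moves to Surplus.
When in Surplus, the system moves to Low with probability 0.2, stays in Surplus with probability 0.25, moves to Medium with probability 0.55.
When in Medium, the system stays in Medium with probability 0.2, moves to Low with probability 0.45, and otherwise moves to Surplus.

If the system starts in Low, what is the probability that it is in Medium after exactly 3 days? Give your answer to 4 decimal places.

0.3579

Propagate the distribution vector 3 days from Low.
After 0 days: (1.0000, 0.0000, 0.0000)
After 1 day: (0.3000, 0.3500, 0.3500)
After 2 days: (0.3175, 0.3150, 0.3675)
After 3 days: (0.3236, 0.3185, 0.3579)
P(in Medium after 3 days) = 0.3579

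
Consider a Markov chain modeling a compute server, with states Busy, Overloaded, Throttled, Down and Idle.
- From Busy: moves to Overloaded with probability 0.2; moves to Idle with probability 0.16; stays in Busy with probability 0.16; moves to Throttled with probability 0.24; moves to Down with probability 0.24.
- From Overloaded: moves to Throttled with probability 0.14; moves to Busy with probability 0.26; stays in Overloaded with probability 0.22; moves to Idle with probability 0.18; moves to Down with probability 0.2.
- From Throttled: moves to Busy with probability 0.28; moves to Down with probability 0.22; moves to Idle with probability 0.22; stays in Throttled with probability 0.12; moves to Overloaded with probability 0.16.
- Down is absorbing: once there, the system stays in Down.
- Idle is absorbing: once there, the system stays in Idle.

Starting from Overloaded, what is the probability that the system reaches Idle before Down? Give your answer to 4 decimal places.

Let h(s) be the probability of absorption at Idle starting from transient state s. Then h(Idle) = 1 and h(Down) = 0. By first-step analysis:
h(Busy) = 0.16·h(Busy) + 0.2·h(Overloaded) + 0.24·h(Throttled) + 0.24·0 + 0.16·1
h(Overloaded) = 0.26·h(Busy) + 0.22·h(Overloaded) + 0.14·h(Throttled) + 0.2·0 + 0.18·1
h(Throttled) = 0.28·h(Busy) + 0.16·h(Overloaded) + 0.12·h(Throttled) + 0.22·0 + 0.22·1
Solving: h(Busy) = 0.4350, h(Overloaded) = 0.4605, h(Throttled) = 0.4721.
Starting from Overloaded, the probability is 0.4605.

0.4605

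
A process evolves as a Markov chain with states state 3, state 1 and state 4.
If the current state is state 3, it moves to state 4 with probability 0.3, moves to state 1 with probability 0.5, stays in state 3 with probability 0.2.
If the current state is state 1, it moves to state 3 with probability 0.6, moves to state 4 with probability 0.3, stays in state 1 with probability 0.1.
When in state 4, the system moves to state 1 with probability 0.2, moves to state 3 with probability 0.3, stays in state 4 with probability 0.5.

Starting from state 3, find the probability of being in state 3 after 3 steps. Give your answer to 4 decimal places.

Propagate the distribution vector 3 steps from state 3.
After 0 steps: (1.0000, 0.0000, 0.0000)
After 1 step: (0.2000, 0.5000, 0.3000)
After 2 steps: (0.4300, 0.2100, 0.3600)
After 3 steps: (0.3200, 0.3080, 0.3720)
P(in state 3 after 3 steps) = 0.3200

0.3200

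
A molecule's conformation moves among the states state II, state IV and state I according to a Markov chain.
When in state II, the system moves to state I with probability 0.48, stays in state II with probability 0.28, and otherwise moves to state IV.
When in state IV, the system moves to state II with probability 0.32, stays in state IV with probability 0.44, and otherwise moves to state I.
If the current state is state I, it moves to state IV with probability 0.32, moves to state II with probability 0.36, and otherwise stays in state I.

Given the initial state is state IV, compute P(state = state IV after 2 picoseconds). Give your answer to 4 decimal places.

Sum over the intermediate state after 1 picosecond:
P = P(state IV→state II)·P(state II→state IV) + P(state IV→state IV)·P(state IV→state IV) + P(state IV→state I)·P(state I→state IV)
  = 0.32×0.24 + 0.44×0.44 + 0.24×0.32
  = 0.0768 + 0.1936 + 0.0768 = 0.3472

0.3472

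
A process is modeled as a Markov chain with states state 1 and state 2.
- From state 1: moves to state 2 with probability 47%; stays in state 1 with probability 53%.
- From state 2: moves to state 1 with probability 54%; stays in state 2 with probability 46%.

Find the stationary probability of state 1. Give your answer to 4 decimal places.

0.5347

Let the stationary distribution be π with π = πP and π_1 + π_2 = 1.
π_1 = 0.53·π_1 + 0.54·π_2
Solving with the normalization constraint gives π = (0.5347, 0.4653).
So the stationary probability of state 1 is 0.5347.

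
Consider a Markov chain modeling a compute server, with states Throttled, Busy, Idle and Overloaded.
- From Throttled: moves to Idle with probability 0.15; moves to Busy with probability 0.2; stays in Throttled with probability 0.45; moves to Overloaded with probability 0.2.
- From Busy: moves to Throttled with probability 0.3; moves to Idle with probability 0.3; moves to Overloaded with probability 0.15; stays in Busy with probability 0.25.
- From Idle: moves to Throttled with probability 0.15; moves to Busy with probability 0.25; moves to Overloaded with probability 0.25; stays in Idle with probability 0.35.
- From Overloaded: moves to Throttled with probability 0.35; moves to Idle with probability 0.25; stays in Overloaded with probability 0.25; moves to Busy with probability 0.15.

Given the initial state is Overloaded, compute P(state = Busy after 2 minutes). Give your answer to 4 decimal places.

Propagate the distribution vector 2 minutes from Overloaded.
After 0 minutes: (0.0000, 0.0000, 0.0000, 1.0000)
After 1 minute: (0.3500, 0.1500, 0.2500, 0.2500)
After 2 minutes: (0.3275, 0.2075, 0.2475, 0.2175)
P(in Busy after 2 minutes) = 0.2075

0.2075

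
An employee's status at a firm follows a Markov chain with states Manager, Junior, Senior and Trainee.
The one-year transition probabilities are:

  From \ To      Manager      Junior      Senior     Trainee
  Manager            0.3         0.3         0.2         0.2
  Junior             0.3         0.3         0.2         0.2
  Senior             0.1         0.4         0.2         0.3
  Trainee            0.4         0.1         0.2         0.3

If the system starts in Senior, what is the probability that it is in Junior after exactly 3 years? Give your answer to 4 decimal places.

Propagate the distribution vector 3 years from Senior.
After 0 years: (0.0000, 0.0000, 1.0000, 0.0000)
After 1 year: (0.1000, 0.4000, 0.2000, 0.3000)
After 2 years: (0.2900, 0.2600, 0.2000, 0.2500)
After 3 years: (0.2850, 0.2700, 0.2000, 0.2450)
P(in Junior after 3 years) = 0.2700

0.2700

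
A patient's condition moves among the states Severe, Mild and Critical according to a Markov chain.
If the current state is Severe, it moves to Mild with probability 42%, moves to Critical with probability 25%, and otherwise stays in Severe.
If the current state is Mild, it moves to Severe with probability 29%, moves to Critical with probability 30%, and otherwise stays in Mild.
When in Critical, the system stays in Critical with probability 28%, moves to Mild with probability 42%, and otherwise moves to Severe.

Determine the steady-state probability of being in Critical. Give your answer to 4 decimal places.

0.2792

Let the stationary distribution be π with π = πP and π_1 + π_2 + π_3 = 1.
π_1 = 0.33·π_1 + 0.29·π_2 + 0.3·π_3
π_2 = 0.42·π_1 + 0.41·π_2 + 0.42·π_3
Solving with the normalization constraint gives π = (0.3050, 0.4158, 0.2792).
So the stationary probability of Critical is 0.2792.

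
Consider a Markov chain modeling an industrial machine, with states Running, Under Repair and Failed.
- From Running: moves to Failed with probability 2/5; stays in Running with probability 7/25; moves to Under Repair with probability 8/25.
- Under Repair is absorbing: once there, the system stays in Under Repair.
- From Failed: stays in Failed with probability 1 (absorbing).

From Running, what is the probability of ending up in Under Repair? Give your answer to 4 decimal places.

Let h(s) be the probability of absorption at Under Repair starting from transient state s. Then h(Under Repair) = 1 and h(Failed) = 0. By first-step analysis:
h(Running) = 0.28·h(Running) + 0.32·1 + 0.4·0
Solving: h(Running) = 0.4444.
Starting from Running, the probability is 0.4444.

0.4444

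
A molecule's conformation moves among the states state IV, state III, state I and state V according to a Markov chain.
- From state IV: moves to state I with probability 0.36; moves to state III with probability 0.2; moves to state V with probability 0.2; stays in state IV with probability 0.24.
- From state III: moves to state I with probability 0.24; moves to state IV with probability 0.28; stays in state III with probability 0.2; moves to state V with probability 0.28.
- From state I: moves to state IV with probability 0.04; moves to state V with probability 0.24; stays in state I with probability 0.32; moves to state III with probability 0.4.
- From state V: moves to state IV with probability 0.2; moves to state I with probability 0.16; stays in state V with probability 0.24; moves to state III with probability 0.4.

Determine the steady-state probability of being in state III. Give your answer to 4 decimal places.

0.3018

Let the stationary distribution be π with π = πP and π_1 + π_2 + π_3 + π_4 = 1.
π_1 = 0.24·π_1 + 0.28·π_2 + 0.04·π_3 + 0.2·π_4
π_2 = 0.2·π_1 + 0.2·π_2 + 0.4·π_3 + 0.4·π_4
π_3 = 0.36·π_1 + 0.24·π_2 + 0.32·π_3 + 0.16·π_4
Solving with the normalization constraint gives π = (0.1894, 0.3018, 0.2643, 0.2445).
So the stationary probability of state III is 0.3018.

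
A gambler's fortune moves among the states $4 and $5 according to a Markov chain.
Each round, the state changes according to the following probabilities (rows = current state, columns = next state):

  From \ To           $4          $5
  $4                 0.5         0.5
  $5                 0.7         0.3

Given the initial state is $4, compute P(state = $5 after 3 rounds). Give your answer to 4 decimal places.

Propagate the distribution vector 3 rounds from $4.
After 0 rounds: (1.0000, 0.0000)
After 1 round: (0.5000, 0.5000)
After 2 rounds: (0.6000, 0.4000)
After 3 rounds: (0.5800, 0.4200)
P(in $5 after 3 rounds) = 0.4200

0.4200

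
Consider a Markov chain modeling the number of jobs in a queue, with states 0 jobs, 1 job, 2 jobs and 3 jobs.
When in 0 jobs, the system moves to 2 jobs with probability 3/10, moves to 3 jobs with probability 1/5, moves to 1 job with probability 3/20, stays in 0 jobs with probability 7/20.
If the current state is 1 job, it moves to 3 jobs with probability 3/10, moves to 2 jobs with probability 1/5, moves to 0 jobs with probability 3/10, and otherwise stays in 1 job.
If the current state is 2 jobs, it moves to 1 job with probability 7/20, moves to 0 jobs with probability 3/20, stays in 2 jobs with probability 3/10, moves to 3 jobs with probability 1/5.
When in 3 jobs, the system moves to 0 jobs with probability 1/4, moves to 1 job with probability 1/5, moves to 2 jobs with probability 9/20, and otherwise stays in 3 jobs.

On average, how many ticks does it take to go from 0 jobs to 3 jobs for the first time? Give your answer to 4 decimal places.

4.5116

Let t(s) be the expected number of ticks to first reach 3 jobs from state s, with t(3 jobs) = 0. Conditioning on the first tick:
t(0 jobs) = 1 + 0.35·t(0 jobs) + 0.15·t(1 job) + 0.3·t(2 jobs)
t(1 job) = 1 + 0.3·t(0 jobs) + 0.2·t(1 job) + 0.2·t(2 jobs)
t(2 jobs) = 1 + 0.15·t(0 jobs) + 0.35·t(1 job) + 0.3·t(2 jobs)
Solving: t(0 jobs) = 4.5116, t(1 job) = 4.0465, t(2 jobs) = 4.4186.
Expected ticks from 0 jobs to 3 jobs: 4.5116.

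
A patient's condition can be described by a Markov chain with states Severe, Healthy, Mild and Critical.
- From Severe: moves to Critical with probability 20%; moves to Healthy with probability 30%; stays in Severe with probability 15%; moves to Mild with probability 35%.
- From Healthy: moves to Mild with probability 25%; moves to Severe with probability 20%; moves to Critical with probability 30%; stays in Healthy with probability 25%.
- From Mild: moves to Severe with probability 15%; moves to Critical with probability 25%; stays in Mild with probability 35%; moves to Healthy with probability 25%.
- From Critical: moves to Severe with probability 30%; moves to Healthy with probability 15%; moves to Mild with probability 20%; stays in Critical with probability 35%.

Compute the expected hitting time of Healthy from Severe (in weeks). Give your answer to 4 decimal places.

4.0592

Let t(s) be the expected number of weeks to first reach Healthy from state s, with t(Healthy) = 0. Conditioning on the first week:
t(Severe) = 1 + 0.15·t(Severe) + 0.35·t(Mild) + 0.2·t(Critical)
t(Mild) = 1 + 0.15·t(Severe) + 0.35·t(Mild) + 0.25·t(Critical)
t(Critical) = 1 + 0.3·t(Severe) + 0.2·t(Mild) + 0.35·t(Critical)
Solving: t(Severe) = 4.0592, t(Mild) = 4.2959, t(Critical) = 4.7337.
Expected weeks from Severe to Healthy: 4.0592.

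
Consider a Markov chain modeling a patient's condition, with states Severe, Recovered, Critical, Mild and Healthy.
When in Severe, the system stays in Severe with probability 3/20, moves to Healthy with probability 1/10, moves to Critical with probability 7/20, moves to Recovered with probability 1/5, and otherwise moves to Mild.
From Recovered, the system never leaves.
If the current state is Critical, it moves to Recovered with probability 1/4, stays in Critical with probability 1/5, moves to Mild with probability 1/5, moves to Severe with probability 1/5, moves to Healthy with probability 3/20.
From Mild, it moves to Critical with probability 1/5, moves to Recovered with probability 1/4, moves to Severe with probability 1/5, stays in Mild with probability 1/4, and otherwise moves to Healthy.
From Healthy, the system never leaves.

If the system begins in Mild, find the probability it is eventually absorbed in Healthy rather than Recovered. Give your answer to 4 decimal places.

0.3166

Let h(s) be the probability of absorption at Healthy starting from transient state s. Then h(Healthy) = 1 and h(Recovered) = 0. By first-step analysis:
h(Severe) = 0.15·h(Severe) + 0.2·0 + 0.35·h(Critical) + 0.2·h(Mild) + 0.1·1
h(Critical) = 0.2·h(Severe) + 0.25·0 + 0.2·h(Critical) + 0.2·h(Mild) + 0.15·1
h(Mild) = 0.2·h(Severe) + 0.25·0 + 0.2·h(Critical) + 0.25·h(Mild) + 0.1·1
Solving: h(Severe) = 0.3366, h(Critical) = 0.3508, h(Mild) = 0.3166.
Starting from Mild, the probability is 0.3166.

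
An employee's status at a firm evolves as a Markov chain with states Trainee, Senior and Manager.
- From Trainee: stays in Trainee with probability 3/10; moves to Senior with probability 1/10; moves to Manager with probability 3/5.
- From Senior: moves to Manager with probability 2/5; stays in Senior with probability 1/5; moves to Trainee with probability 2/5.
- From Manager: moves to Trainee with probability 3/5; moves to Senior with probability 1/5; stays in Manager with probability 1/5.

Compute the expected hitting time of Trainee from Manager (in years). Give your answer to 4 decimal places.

1.7857

Let t(s) be the expected number of years to first reach Trainee from state s, with t(Trainee) = 0. Conditioning on the first year:
t(Senior) = 1 + 0.2·t(Senior) + 0.4·t(Manager)
t(Manager) = 1 + 0.2·t(Senior) + 0.2·t(Manager)
Solving: t(Senior) = 2.1429, t(Manager) = 1.7857.
Expected years from Manager to Trainee: 1.7857.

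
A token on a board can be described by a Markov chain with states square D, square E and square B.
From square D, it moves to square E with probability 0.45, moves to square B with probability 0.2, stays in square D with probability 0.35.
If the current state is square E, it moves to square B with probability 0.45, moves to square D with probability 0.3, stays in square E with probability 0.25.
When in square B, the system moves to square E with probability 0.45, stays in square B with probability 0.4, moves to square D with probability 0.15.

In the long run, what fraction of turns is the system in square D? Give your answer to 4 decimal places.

0.2578

Let the stationary distribution be π with π = πP and π_1 + π_2 + π_3 = 1.
π_1 = 0.35·π_1 + 0.3·π_2 + 0.15·π_3
π_2 = 0.45·π_1 + 0.25·π_2 + 0.45·π_3
Solving with the normalization constraint gives π = (0.2578, 0.3750, 0.3672).
So the stationary probability of square D is 0.2578.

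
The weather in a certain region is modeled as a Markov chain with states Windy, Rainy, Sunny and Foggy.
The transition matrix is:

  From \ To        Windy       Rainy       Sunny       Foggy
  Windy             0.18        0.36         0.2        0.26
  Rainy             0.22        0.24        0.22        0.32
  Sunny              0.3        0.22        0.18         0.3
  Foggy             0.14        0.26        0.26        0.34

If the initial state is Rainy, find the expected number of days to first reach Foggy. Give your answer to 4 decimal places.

Let t(s) be the expected number of days to first reach Foggy from state s, with t(Foggy) = 0. Conditioning on the first day:
t(Windy) = 1 + 0.18·t(Windy) + 0.36·t(Rainy) + 0.2·t(Sunny)
t(Rainy) = 1 + 0.22·t(Windy) + 0.24·t(Rainy) + 0.22·t(Sunny)
t(Sunny) = 1 + 0.3·t(Windy) + 0.22·t(Rainy) + 0.18·t(Sunny)
Solving: t(Windy) = 3.4984, t(Rainy) = 3.3090, t(Sunny) = 3.3872.
Expected days from Rainy to Foggy: 3.3090.

3.3090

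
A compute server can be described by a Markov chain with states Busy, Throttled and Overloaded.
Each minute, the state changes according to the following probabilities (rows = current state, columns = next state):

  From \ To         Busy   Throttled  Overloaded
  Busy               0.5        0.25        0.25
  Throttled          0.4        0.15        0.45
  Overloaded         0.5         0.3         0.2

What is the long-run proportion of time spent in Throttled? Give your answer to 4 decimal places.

0.2402

Let the stationary distribution be π with π = πP and π_1 + π_2 + π_3 = 1.
π_1 = 0.5·π_1 + 0.4·π_2 + 0.5·π_3
π_2 = 0.25·π_1 + 0.15·π_2 + 0.3·π_3
Solving with the normalization constraint gives π = (0.4760, 0.2402, 0.2838).
So the stationary probability of Throttled is 0.2402.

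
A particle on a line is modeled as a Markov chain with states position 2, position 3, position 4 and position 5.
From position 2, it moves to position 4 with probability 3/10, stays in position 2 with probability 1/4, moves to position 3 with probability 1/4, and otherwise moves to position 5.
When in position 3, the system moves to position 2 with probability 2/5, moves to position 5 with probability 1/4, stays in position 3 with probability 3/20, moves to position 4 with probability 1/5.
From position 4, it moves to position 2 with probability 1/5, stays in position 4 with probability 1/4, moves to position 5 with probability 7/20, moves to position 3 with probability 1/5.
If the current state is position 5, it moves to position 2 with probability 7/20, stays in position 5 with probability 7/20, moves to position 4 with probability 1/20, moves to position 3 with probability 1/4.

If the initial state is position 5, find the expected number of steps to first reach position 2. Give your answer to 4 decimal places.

Let t(s) be the expected number of steps to first reach position 2 from state s, with t(position 2) = 0. Conditioning on the first step:
t(position 3) = 1 + 0.15·t(position 3) + 0.2·t(position 4) + 0.25·t(position 5)
t(position 4) = 1 + 0.2·t(position 3) + 0.25·t(position 4) + 0.35·t(position 5)
t(position 5) = 1 + 0.25·t(position 3) + 0.05·t(position 4) + 0.35·t(position 5)
Solving: t(position 3) = 2.8373, t(position 4) = 3.4407, t(position 5) = 2.8944.
Expected steps from position 5 to position 2: 2.8944.

2.8944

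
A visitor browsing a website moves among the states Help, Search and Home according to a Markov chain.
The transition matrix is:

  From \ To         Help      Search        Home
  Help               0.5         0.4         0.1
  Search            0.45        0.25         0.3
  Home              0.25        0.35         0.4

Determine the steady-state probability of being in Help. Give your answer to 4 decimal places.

0.4233

Let the stationary distribution be π with π = πP and π_1 + π_2 + π_3 = 1.
π_1 = 0.5·π_1 + 0.45·π_2 + 0.25·π_3
π_2 = 0.4·π_1 + 0.25·π_2 + 0.35·π_3
Solving with the normalization constraint gives π = (0.4233, 0.3374, 0.2393).
So the stationary probability of Help is 0.4233.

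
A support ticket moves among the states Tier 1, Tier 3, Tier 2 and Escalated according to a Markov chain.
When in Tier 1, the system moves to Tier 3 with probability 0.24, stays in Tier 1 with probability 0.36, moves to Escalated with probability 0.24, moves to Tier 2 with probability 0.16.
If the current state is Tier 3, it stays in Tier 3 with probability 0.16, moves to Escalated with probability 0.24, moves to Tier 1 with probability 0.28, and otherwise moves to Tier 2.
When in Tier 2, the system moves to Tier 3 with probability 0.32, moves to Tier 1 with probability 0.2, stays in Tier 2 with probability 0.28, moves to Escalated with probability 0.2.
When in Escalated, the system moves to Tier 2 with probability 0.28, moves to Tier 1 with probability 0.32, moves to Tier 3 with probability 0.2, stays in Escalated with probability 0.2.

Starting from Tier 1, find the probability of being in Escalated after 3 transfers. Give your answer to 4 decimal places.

Propagate the distribution vector 3 transfers from Tier 1.
After 0 transfers: (1.0000, 0.0000, 0.0000, 0.0000)
After 1 transfer: (0.3600, 0.2400, 0.1600, 0.2400)
After 2 transfers: (0.3056, 0.2240, 0.2464, 0.2240)
After 3 transfers: (0.2937, 0.2328, 0.2523, 0.2212)
P(in Escalated after 3 transfers) = 0.2212

0.2212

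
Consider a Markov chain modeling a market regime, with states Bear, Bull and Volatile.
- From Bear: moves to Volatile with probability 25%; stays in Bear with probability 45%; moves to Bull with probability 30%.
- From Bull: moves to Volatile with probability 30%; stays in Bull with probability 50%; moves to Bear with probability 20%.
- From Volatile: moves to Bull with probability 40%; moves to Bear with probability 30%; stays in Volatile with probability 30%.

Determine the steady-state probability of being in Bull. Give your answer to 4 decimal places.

0.4106

Let the stationary distribution be π with π = πP and π_1 + π_2 + π_3 = 1.
π_1 = 0.45·π_1 + 0.2·π_2 + 0.3·π_3
π_2 = 0.3·π_1 + 0.5·π_2 + 0.4·π_3
Solving with the normalization constraint gives π = (0.3046, 0.4106, 0.2848).
So the stationary probability of Bull is 0.4106.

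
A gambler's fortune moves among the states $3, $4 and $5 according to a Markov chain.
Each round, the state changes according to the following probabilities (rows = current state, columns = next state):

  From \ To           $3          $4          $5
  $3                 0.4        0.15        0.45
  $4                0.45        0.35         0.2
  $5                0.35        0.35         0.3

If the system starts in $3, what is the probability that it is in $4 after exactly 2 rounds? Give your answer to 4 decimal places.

Sum over the intermediate state after 1 round:
P = P($3→$3)·P($3→$4) + P($3→$4)·P($4→$4) + P($3→$5)·P($5→$4)
  = 0.4×0.15 + 0.15×0.35 + 0.45×0.35
  = 0.0600 + 0.0525 + 0.1575 = 0.2700

0.2700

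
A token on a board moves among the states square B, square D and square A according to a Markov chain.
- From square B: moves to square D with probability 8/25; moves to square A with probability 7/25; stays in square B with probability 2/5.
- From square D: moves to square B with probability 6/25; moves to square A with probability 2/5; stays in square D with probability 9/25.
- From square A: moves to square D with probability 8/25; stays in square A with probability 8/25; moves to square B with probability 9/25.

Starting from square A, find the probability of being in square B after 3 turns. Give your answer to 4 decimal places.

Propagate the distribution vector 3 turns from square A.
After 0 turns: (0.0000, 0.0000, 1.0000)
After 1 turn: (0.3600, 0.3200, 0.3200)
After 2 turns: (0.3360, 0.3328, 0.3312)
After 3 turns: (0.3335, 0.3333, 0.3332)
P(in square B after 3 turns) = 0.3335

0.3335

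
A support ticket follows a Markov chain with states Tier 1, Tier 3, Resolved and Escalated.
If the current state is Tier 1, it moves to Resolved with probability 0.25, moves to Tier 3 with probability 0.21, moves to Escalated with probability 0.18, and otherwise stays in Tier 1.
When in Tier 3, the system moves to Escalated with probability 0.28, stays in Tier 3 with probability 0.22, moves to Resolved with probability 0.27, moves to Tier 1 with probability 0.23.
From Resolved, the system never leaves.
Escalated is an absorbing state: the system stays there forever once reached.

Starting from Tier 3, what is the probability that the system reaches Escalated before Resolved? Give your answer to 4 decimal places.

0.4892

Let h(s) be the probability of absorption at Escalated starting from transient state s. Then h(Escalated) = 1 and h(Resolved) = 0. By first-step analysis:
h(Tier 1) = 0.36·h(Tier 1) + 0.21·h(Tier 3) + 0.25·0 + 0.18·1
h(Tier 3) = 0.23·h(Tier 1) + 0.22·h(Tier 3) + 0.27·0 + 0.28·1
Solving: h(Tier 1) = 0.4418, h(Tier 3) = 0.4892.
Starting from Tier 3, the probability is 0.4892.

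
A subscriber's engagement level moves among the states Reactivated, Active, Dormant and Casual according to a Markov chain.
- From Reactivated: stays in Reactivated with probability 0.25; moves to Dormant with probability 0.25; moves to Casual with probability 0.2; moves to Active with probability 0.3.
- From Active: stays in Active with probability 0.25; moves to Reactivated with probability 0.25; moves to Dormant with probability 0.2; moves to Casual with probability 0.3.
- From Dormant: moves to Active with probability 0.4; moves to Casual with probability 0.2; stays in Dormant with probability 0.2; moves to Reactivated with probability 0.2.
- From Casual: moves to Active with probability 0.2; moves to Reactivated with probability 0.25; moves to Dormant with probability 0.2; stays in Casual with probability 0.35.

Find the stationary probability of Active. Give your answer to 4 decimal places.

Let the stationary distribution be π with π = πP and π_1 + π_2 + π_3 + π_4 = 1.
π_1 = 0.25·π_1 + 0.25·π_2 + 0.2·π_3 + 0.25·π_4
π_2 = 0.3·π_1 + 0.25·π_2 + 0.4·π_3 + 0.2·π_4
π_3 = 0.25·π_1 + 0.2·π_2 + 0.2·π_3 + 0.2·π_4
Solving with the normalization constraint gives π = (0.2394, 0.2804, 0.2120, 0.2683).
So the stationary probability of Active is 0.2804.

0.2804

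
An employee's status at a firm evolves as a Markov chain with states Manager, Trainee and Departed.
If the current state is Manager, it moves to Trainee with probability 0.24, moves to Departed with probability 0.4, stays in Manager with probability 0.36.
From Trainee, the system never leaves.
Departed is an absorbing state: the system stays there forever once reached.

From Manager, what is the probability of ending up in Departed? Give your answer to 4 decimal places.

0.6250

Let h(s) be the probability of absorption at Departed starting from transient state s. Then h(Departed) = 1 and h(Trainee) = 0. By first-step analysis:
h(Manager) = 0.36·h(Manager) + 0.24·0 + 0.4·1
Solving: h(Manager) = 0.6250.
Starting from Manager, the probability is 0.6250.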